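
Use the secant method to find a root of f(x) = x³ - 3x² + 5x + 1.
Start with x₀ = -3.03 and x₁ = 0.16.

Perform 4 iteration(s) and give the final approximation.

f(x) = x³ - 3x² + 5x + 1
x₀ = -3.03, x₁ = 0.16

Secant formula: x_{n+1} = x_n - f(x_n)(x_n - x_{n-1})/(f(x_n) - f(x_{n-1}))

Iteration 1:
  f(-3.030000) = -69.510827
  f(0.160000) = 1.727296
  x_2 = 0.160000 - 1.727296×(0.160000 - (-3.030000))/(1.727296 - (-69.510827))
       = 0.082653
Iteration 2:
  f(0.160000) = 1.727296
  f(0.082653) = 1.393334
  x_3 = 0.082653 - 1.393334×(0.082653 - 0.160000)/(1.393334 - 1.727296)
       = -0.240050
Iteration 3:
  f(0.082653) = 1.393334
  f(-0.240050) = -0.386956
  x_4 = -0.240050 - (-0.386956)×(-0.240050 - 0.082653)/(-0.386956 - 1.393334)
       = -0.169909
Iteration 4:
  f(-0.240050) = -0.386956
  f(-0.169909) = 0.058943
  x_5 = -0.169909 - 0.058943×(-0.169909 - (-0.240050))/(0.058943 - (-0.386956))
       = -0.179181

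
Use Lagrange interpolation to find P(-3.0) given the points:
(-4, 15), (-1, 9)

Lagrange interpolation formula:
P(x) = Σ yᵢ × Lᵢ(x)
where Lᵢ(x) = Π_{j≠i} (x - xⱼ)/(xᵢ - xⱼ)

L_0(-3.0) = (-3.0 - (-1))/(-4 - (-1)) = 0.666667
L_1(-3.0) = (-3.0 - (-4))/(-1 - (-4)) = 0.333333

P(-3.0) = 15×L_0(-3.0) + 9×L_1(-3.0)
P(-3.0) = 13.000000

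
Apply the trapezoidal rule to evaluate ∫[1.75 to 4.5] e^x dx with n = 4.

f(x) = e^x
a = 1.75, b = 4.5, n = 4
h = (b - a)/n = 0.687500

Trapezoidal rule: (h/2)[f(x₀) + 2f(x₁) + 2f(x₂) + ... + f(xₙ)]

x_0 = 1.7500, f(x_0) = 5.754603, coefficient = 1
x_1 = 2.4375, f(x_1) = 11.444394, coefficient = 2
x_2 = 3.1250, f(x_2) = 22.759895, coefficient = 2
x_3 = 3.8125, f(x_3) = 45.263456, coefficient = 2
x_4 = 4.5000, f(x_4) = 90.017131, coefficient = 1

I ≈ (0.687500/2) × 254.707224 = 87.555608
Exact value: 84.262529
Error: 3.293080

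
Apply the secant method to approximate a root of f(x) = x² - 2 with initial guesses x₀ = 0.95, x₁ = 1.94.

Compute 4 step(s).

f(x) = x² - 2
x₀ = 0.95, x₁ = 1.94

Secant formula: x_{n+1} = x_n - f(x_n)(x_n - x_{n-1})/(f(x_n) - f(x_{n-1}))

Iteration 1:
  f(0.950000) = -1.097500
  f(1.940000) = 1.763600
  x_2 = 1.940000 - 1.763600×(1.940000 - 0.950000)/(1.763600 - (-1.097500))
       = 1.329758
Iteration 2:
  f(1.940000) = 1.763600
  f(1.329758) = -0.231744
  x_3 = 1.329758 - (-0.231744)×(1.329758 - 1.940000)/(-0.231744 - 1.763600)
       = 1.400633
Iteration 3:
  f(1.329758) = -0.231744
  f(1.400633) = -0.038228
  x_4 = 1.400633 - (-0.038228)×(1.400633 - 1.329758)/(-0.038228 - (-0.231744))
       = 1.414634
Iteration 4:
  f(1.400633) = -0.038228
  f(1.414634) = 0.001188
  x_5 = 1.414634 - 0.001188×(1.414634 - 1.400633)/(0.001188 - (-0.038228))
       = 1.414212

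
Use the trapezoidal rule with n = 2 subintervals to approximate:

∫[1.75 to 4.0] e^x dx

f(x) = e^x
a = 1.75, b = 4.0, n = 2
h = (b - a)/n = 1.125000

Trapezoidal rule: (h/2)[f(x₀) + 2f(x₁) + 2f(x₂) + ... + f(xₙ)]

x_0 = 1.7500, f(x_0) = 5.754603, coefficient = 1
x_1 = 2.8750, f(x_1) = 17.725424, coefficient = 2
x_2 = 4.0000, f(x_2) = 54.598150, coefficient = 1

I ≈ (1.125000/2) × 95.803601 = 53.889526
Exact value: 48.843547
Error: 5.045978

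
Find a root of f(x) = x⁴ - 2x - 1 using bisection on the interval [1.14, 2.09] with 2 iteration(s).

f(x) = x⁴ - 2x - 1
Initial interval: [1.14, 2.09]

Iteration 1:
  c_1 = (1.140000 + 2.090000)/2 = 1.615000
  f(c_1) = f(1.615000) = 2.572838
  f(a) × f(c) < 0, new interval: [1.140000, 1.615000]
Iteration 2:
  c_2 = (1.140000 + 1.615000)/2 = 1.377500
  f(c_2) = f(1.377500) = -0.154470
  f(a) × f(c) ≥ 0, new interval: [1.377500, 1.615000]

After 2 iteration(s), the approximation is c_2 = 1.377500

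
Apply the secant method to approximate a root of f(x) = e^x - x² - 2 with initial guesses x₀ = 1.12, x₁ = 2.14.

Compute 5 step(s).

f(x) = e^x - x² - 2
x₀ = 1.12, x₁ = 2.14

Secant formula: x_{n+1} = x_n - f(x_n)(x_n - x_{n-1})/(f(x_n) - f(x_{n-1}))

Iteration 1:
  f(1.120000) = -0.189546
  f(2.140000) = 1.919838
  x_2 = 2.140000 - 1.919838×(2.140000 - 1.120000)/(1.919838 - (-0.189546))
       = 1.211656
Iteration 2:
  f(2.140000) = 1.919838
  f(1.211656) = -0.109068
  x_3 = 1.211656 - (-0.109068)×(1.211656 - 2.140000)/(-0.109068 - 1.919838)
       = 1.261561
Iteration 3:
  f(1.211656) = -0.109068
  f(1.261561) = -0.060608
  x_4 = 1.261561 - (-0.060608)×(1.261561 - 1.211656)/(-0.060608 - (-0.109068))
       = 1.323975
Iteration 4:
  f(1.261561) = -0.060608
  f(1.323975) = 0.005421
  x_5 = 1.323975 - 0.005421×(1.323975 - 1.261561)/(0.005421 - (-0.060608))
       = 1.318850
Iteration 5:
  f(1.323975) = 0.005421
  f(1.318850) = -0.000246
  x_6 = 1.318850 - (-0.000246)×(1.318850 - 1.323975)/(-0.000246 - 0.005421)
       = 1.319073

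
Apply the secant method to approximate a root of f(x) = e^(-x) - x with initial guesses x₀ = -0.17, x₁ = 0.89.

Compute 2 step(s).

f(x) = e^(-x) - x
x₀ = -0.17, x₁ = 0.89

Secant formula: x_{n+1} = x_n - f(x_n)(x_n - x_{n-1})/(f(x_n) - f(x_{n-1}))

Iteration 1:
  f(-0.170000) = 1.355305
  f(0.890000) = -0.479344
  x_2 = 0.890000 - (-0.479344)×(0.890000 - (-0.170000))/(-0.479344 - 1.355305)
       = 0.613051
Iteration 2:
  f(0.890000) = -0.479344
  f(0.613051) = -0.071355
  x_3 = 0.613051 - (-0.071355)×(0.613051 - 0.890000)/(-0.071355 - (-0.479344))
       = 0.564614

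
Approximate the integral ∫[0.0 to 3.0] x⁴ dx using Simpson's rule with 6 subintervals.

f(x) = x⁴
a = 0.0, b = 3.0, n = 6
h = (b - a)/n = 0.500000

Simpson's rule: (h/3)[f(x₀) + 4f(x₁) + 2f(x₂) + ... + f(xₙ)]

x_0 = 0.0000, f(x_0) = 0.000000, coefficient = 1
x_1 = 0.5000, f(x_1) = 0.062500, coefficient = 4
x_2 = 1.0000, f(x_2) = 1.000000, coefficient = 2
x_3 = 1.5000, f(x_3) = 5.062500, coefficient = 4
x_4 = 2.0000, f(x_4) = 16.000000, coefficient = 2
x_5 = 2.5000, f(x_5) = 39.062500, coefficient = 4
x_6 = 3.0000, f(x_6) = 81.000000, coefficient = 1

I ≈ (0.500000/3) × 291.750000 = 48.625000
Exact value: 48.600000
Error: 0.025000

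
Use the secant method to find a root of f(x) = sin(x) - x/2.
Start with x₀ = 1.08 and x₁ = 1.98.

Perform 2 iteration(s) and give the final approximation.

f(x) = sin(x) - x/2
x₀ = 1.08, x₁ = 1.98

Secant formula: x_{n+1} = x_n - f(x_n)(x_n - x_{n-1})/(f(x_n) - f(x_{n-1}))

Iteration 1:
  f(1.080000) = 0.341958
  f(1.980000) = -0.072562
  x_2 = 1.980000 - (-0.072562)×(1.980000 - 1.080000)/(-0.072562 - 0.341958)
       = 1.822454
Iteration 2:
  f(1.980000) = -0.072562
  f(1.822454) = 0.057274
  x_3 = 1.822454 - 0.057274×(1.822454 - 1.980000)/(0.057274 - (-0.072562))
       = 1.891952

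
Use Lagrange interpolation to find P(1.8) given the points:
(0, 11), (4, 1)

Lagrange interpolation formula:
P(x) = Σ yᵢ × Lᵢ(x)
where Lᵢ(x) = Π_{j≠i} (x - xⱼ)/(xᵢ - xⱼ)

L_0(1.8) = (1.8 - 4)/(0 - 4) = 0.550000
L_1(1.8) = (1.8 - 0)/(4 - 0) = 0.450000

P(1.8) = 11×L_0(1.8) + 1×L_1(1.8)
P(1.8) = 6.500000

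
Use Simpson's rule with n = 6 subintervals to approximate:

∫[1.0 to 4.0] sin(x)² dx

f(x) = sin(x)²
a = 1.0, b = 4.0, n = 6
h = (b - a)/n = 0.500000

Simpson's rule: (h/3)[f(x₀) + 4f(x₁) + 2f(x₂) + ... + f(xₙ)]

x_0 = 1.0000, f(x_0) = 0.708073, coefficient = 1
x_1 = 1.5000, f(x_1) = 0.994996, coefficient = 4
x_2 = 2.0000, f(x_2) = 0.826822, coefficient = 2
x_3 = 2.5000, f(x_3) = 0.358169, coefficient = 4
x_4 = 3.0000, f(x_4) = 0.019915, coefficient = 2
x_5 = 3.5000, f(x_5) = 0.123049, coefficient = 4
x_6 = 4.0000, f(x_6) = 0.572750, coefficient = 1

I ≈ (0.500000/3) × 8.879153 = 1.479859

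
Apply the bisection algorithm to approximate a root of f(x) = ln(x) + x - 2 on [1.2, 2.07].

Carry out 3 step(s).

f(x) = ln(x) + x - 2
Initial interval: [1.2, 2.07]

Iteration 1:
  c_1 = (1.200000 + 2.070000)/2 = 1.635000
  f(c_1) = f(1.635000) = 0.126643
  f(a) × f(c) < 0, new interval: [1.200000, 1.635000]
Iteration 2:
  c_2 = (1.200000 + 1.635000)/2 = 1.417500
  f(c_2) = f(1.417500) = -0.233605
  f(a) × f(c) ≥ 0, new interval: [1.417500, 1.635000]
Iteration 3:
  c_3 = (1.417500 + 1.635000)/2 = 1.526250
  f(c_3) = f(1.526250) = -0.050936
  f(a) × f(c) ≥ 0, new interval: [1.526250, 1.635000]

After 3 iteration(s), the approximation is c_3 = 1.526250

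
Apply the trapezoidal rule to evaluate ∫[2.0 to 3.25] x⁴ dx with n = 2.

f(x) = x⁴
a = 2.0, b = 3.25, n = 2
h = (b - a)/n = 0.625000

Trapezoidal rule: (h/2)[f(x₀) + 2f(x₁) + 2f(x₂) + ... + f(xₙ)]

x_0 = 2.0000, f(x_0) = 16.000000, coefficient = 1
x_1 = 2.6250, f(x_1) = 47.480713, coefficient = 2
x_2 = 3.2500, f(x_2) = 111.566406, coefficient = 1

I ≈ (0.625000/2) × 222.527832 = 69.539948
Exact value: 66.118164
Error: 3.421783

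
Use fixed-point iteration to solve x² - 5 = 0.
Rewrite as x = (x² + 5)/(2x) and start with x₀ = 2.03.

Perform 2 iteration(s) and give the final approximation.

Equation: x² - 5 = 0
Fixed-point form: x = (x² + 5)/(2x)
x₀ = 2.03

x_1 = g(2.030000) = 2.246527
x_2 = g(2.246527) = 2.236092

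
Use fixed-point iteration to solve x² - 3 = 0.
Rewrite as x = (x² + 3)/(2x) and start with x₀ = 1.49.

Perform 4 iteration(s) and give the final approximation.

Equation: x² - 3 = 0
Fixed-point form: x = (x² + 3)/(2x)
x₀ = 1.49

x_1 = g(1.490000) = 1.751711
x_2 = g(1.751711) = 1.732161
x_3 = g(1.732161) = 1.732051
x_4 = g(1.732051) = 1.732051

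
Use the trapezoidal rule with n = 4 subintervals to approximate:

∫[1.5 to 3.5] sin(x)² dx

f(x) = sin(x)²
a = 1.5, b = 3.5, n = 4
h = (b - a)/n = 0.500000

Trapezoidal rule: (h/2)[f(x₀) + 2f(x₁) + 2f(x₂) + ... + f(xₙ)]

x_0 = 1.5000, f(x_0) = 0.994996, coefficient = 1
x_1 = 2.0000, f(x_1) = 0.826822, coefficient = 2
x_2 = 2.5000, f(x_2) = 0.358169, coefficient = 2
x_3 = 3.0000, f(x_3) = 0.019915, coefficient = 2
x_4 = 3.5000, f(x_4) = 0.123049, coefficient = 1

I ≈ (0.500000/2) × 3.527856 = 0.881964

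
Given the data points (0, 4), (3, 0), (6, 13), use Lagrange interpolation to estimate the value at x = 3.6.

Lagrange interpolation formula:
P(x) = Σ yᵢ × Lᵢ(x)
where Lᵢ(x) = Π_{j≠i} (x - xⱼ)/(xᵢ - xⱼ)

L_0(3.6) = (3.6 - 3)/(0 - 3) × (3.6 - 6)/(0 - 6) = -0.080000
L_1(3.6) = (3.6 - 0)/(3 - 0) × (3.6 - 6)/(3 - 6) = 0.960000
L_2(3.6) = (3.6 - 0)/(6 - 0) × (3.6 - 3)/(6 - 3) = 0.120000

P(3.6) = 4×L_0(3.6) + 0×L_1(3.6) + 13×L_2(3.6)
P(3.6) = 1.240000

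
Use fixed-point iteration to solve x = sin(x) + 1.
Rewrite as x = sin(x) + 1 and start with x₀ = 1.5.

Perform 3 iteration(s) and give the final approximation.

Equation: x = sin(x) + 1
Fixed-point form: x = sin(x) + 1
x₀ = 1.5

x_1 = g(1.500000) = 1.997495
x_2 = g(1.997495) = 1.910337
x_3 = g(1.910337) = 1.942908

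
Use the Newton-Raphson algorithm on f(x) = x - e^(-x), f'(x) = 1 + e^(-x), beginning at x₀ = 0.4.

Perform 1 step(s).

f(x) = x - e^(-x)
f'(x) = 1 + e^(-x)
x₀ = 0.4

Newton-Raphson formula: x_{n+1} = x_n - f(x_n)/f'(x_n)

Iteration 1:
  f(0.400000) = -0.270320
  f'(0.400000) = 1.670320
  x_1 = 0.400000 - (-0.270320)/1.670320 = 0.561837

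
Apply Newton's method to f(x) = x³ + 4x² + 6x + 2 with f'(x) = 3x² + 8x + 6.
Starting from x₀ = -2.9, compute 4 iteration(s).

f(x) = x³ + 4x² + 6x + 2
f'(x) = 3x² + 8x + 6
x₀ = -2.9

Newton-Raphson formula: x_{n+1} = x_n - f(x_n)/f'(x_n)

Iteration 1:
  f(-2.900000) = -6.149000
  f'(-2.900000) = 8.030000
  x_1 = -2.900000 - (-6.149000)/8.030000 = -2.134247
Iteration 2:
  f(-2.134247) = -2.306957
  f'(-2.134247) = 2.591053
  x_2 = -2.134247 - (-2.306957)/2.591053 = -1.243892
Iteration 3:
  f(-1.243892) = -1.198916
  f'(-1.243892) = 0.690666
  x_3 = -1.243892 - (-1.198916)/0.690666 = 0.491992
Iteration 4:
  f(0.491992) = 6.039264
  f'(0.491992) = 10.662102
  x_4 = 0.491992 - 6.039264/10.662102 = -0.074432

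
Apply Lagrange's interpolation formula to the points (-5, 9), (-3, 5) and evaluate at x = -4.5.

Lagrange interpolation formula:
P(x) = Σ yᵢ × Lᵢ(x)
where Lᵢ(x) = Π_{j≠i} (x - xⱼ)/(xᵢ - xⱼ)

L_0(-4.5) = (-4.5 - (-3))/(-5 - (-3)) = 0.750000
L_1(-4.5) = (-4.5 - (-5))/(-3 - (-5)) = 0.250000

P(-4.5) = 9×L_0(-4.5) + 5×L_1(-4.5)
P(-4.5) = 8.000000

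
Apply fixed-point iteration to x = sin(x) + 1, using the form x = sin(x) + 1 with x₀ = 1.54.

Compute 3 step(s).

Equation: x = sin(x) + 1
Fixed-point form: x = sin(x) + 1
x₀ = 1.54

x_1 = g(1.540000) = 1.999526
x_2 = g(1.999526) = 1.909495
x_3 = g(1.909495) = 1.943188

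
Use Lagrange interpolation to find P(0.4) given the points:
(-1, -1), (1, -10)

Lagrange interpolation formula:
P(x) = Σ yᵢ × Lᵢ(x)
where Lᵢ(x) = Π_{j≠i} (x - xⱼ)/(xᵢ - xⱼ)

L_0(0.4) = (0.4 - 1)/(-1 - 1) = 0.300000
L_1(0.4) = (0.4 - (-1))/(1 - (-1)) = 0.700000

P(0.4) = (-1)×L_0(0.4) + (-10)×L_1(0.4)
P(0.4) = -7.300000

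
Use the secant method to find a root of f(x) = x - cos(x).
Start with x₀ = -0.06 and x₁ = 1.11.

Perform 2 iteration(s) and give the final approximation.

f(x) = x - cos(x)
x₀ = -0.06, x₁ = 1.11

Secant formula: x_{n+1} = x_n - f(x_n)(x_n - x_{n-1})/(f(x_n) - f(x_{n-1}))

Iteration 1:
  f(-0.060000) = -1.058201
  f(1.110000) = 0.665338
  x_2 = 1.110000 - 0.665338×(1.110000 - (-0.060000))/(0.665338 - (-1.058201))
       = 0.658344
Iteration 2:
  f(1.110000) = 0.665338
  f(0.658344) = -0.132662
  x_3 = 0.658344 - (-0.132662)×(0.658344 - 1.110000)/(-0.132662 - 0.665338)
       = 0.733429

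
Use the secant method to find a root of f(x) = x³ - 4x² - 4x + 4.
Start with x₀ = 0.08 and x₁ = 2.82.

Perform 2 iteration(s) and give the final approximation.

f(x) = x³ - 4x² - 4x + 4
x₀ = 0.08, x₁ = 2.82

Secant formula: x_{n+1} = x_n - f(x_n)(x_n - x_{n-1})/(f(x_n) - f(x_{n-1}))

Iteration 1:
  f(0.080000) = 3.654912
  f(2.820000) = -16.663832
  x_2 = 2.820000 - (-16.663832)×(2.820000 - 0.080000)/(-16.663832 - 3.654912)
       = 0.572868
Iteration 2:
  f(2.820000) = -16.663832
  f(0.572868) = 0.583819
  x_3 = 0.572868 - 0.583819×(0.572868 - 2.820000)/(0.583819 - (-16.663832))
       = 0.648932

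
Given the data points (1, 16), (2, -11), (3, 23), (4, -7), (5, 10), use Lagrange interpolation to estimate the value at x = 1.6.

Lagrange interpolation formula:
P(x) = Σ yᵢ × Lᵢ(x)
where Lᵢ(x) = Π_{j≠i} (x - xⱼ)/(xᵢ - xⱼ)

L_0(1.6) = (1.6 - 2)/(1 - 2) × (1.6 - 3)/(1 - 3) × (1.6 - 4)/(1 - 4) × (1.6 - 5)/(1 - 5) = 0.190400
L_1(1.6) = (1.6 - 1)/(2 - 1) × (1.6 - 3)/(2 - 3) × (1.6 - 4)/(2 - 4) × (1.6 - 5)/(2 - 5) = 1.142400
L_2(1.6) = (1.6 - 1)/(3 - 1) × (1.6 - 2)/(3 - 2) × (1.6 - 4)/(3 - 4) × (1.6 - 5)/(3 - 5) = -0.489600
L_3(1.6) = (1.6 - 1)/(4 - 1) × (1.6 - 2)/(4 - 2) × (1.6 - 3)/(4 - 3) × (1.6 - 5)/(4 - 5) = 0.190400
L_4(1.6) = (1.6 - 1)/(5 - 1) × (1.6 - 2)/(5 - 2) × (1.6 - 3)/(5 - 3) × (1.6 - 4)/(5 - 4) = -0.033600

P(1.6) = 16×L_0(1.6) + (-11)×L_1(1.6) + 23×L_2(1.6) + (-7)×L_3(1.6) + 10×L_4(1.6)
P(1.6) = -22.449600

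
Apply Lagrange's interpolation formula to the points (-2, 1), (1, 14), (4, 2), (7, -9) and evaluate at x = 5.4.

Lagrange interpolation formula:
P(x) = Σ yᵢ × Lᵢ(x)
where Lᵢ(x) = Π_{j≠i} (x - xⱼ)/(xᵢ - xⱼ)

L_0(5.4) = (5.4 - 1)/(-2 - 1) × (5.4 - 4)/(-2 - 4) × (5.4 - 7)/(-2 - 7) = 0.060840
L_1(5.4) = (5.4 - (-2))/(1 - (-2)) × (5.4 - 4)/(1 - 4) × (5.4 - 7)/(1 - 7) = -0.306963
L_2(5.4) = (5.4 - (-2))/(4 - (-2)) × (5.4 - 1)/(4 - 1) × (5.4 - 7)/(4 - 7) = 0.964741
L_3(5.4) = (5.4 - (-2))/(7 - (-2)) × (5.4 - 1)/(7 - 1) × (5.4 - 4)/(7 - 4) = 0.281383

P(5.4) = 1×L_0(5.4) + 14×L_1(5.4) + 2×L_2(5.4) + (-9)×L_3(5.4)
P(5.4) = -4.839605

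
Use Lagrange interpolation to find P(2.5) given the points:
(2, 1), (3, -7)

Lagrange interpolation formula:
P(x) = Σ yᵢ × Lᵢ(x)
where Lᵢ(x) = Π_{j≠i} (x - xⱼ)/(xᵢ - xⱼ)

L_0(2.5) = (2.5 - 3)/(2 - 3) = 0.500000
L_1(2.5) = (2.5 - 2)/(3 - 2) = 0.500000

P(2.5) = 1×L_0(2.5) + (-7)×L_1(2.5)
P(2.5) = -3.000000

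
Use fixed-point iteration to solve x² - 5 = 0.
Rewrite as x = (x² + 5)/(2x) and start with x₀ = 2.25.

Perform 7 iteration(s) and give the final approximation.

Equation: x² - 5 = 0
Fixed-point form: x = (x² + 5)/(2x)
x₀ = 2.25

x_1 = g(2.250000) = 2.236111
x_2 = g(2.236111) = 2.236068
x_3 = g(2.236068) = 2.236068
x_4 = g(2.236068) = 2.236068
x_5 = g(2.236068) = 2.236068
x_6 = g(2.236068) = 2.236068
x_7 = g(2.236068) = 2.236068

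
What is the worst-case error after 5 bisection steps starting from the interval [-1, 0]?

Bisection error bound: |error| ≤ (b-a)/2^n
|error| ≤ (0 - (-1))/2^5 = 1/2^5
|error| ≤ 0.0312500000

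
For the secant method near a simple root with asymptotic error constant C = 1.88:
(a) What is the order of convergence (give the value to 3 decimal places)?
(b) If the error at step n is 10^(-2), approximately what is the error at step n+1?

(a) Secant method has superlinear convergence with order φ = (1+√5)/2 ≈ 1.618.
    This means |e_{n+1}| ≈ C|e_n|^1.618.

(b) With |e_n| = 10^(-2) and C = 1.88:
    |e_{n+1}| ≈ 1.88 × (10^(-2))^1.618 = 1.88 × 10^(-3.24)

(a) ≈ 1.618 (golden ratio); (b) |e_{n+1}| ≈ 1.092e-03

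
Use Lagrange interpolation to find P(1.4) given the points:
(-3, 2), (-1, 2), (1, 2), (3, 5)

Lagrange interpolation formula:
P(x) = Σ yᵢ × Lᵢ(x)
where Lᵢ(x) = Π_{j≠i} (x - xⱼ)/(xᵢ - xⱼ)

L_0(1.4) = (1.4 - (-1))/(-3 - (-1)) × (1.4 - 1)/(-3 - 1) × (1.4 - 3)/(-3 - 3) = 0.032000
L_1(1.4) = (1.4 - (-3))/(-1 - (-3)) × (1.4 - 1)/(-1 - 1) × (1.4 - 3)/(-1 - 3) = -0.176000
L_2(1.4) = (1.4 - (-3))/(1 - (-3)) × (1.4 - (-1))/(1 - (-1)) × (1.4 - 3)/(1 - 3) = 1.056000
L_3(1.4) = (1.4 - (-3))/(3 - (-3)) × (1.4 - (-1))/(3 - (-1)) × (1.4 - 1)/(3 - 1) = 0.088000

P(1.4) = 2×L_0(1.4) + 2×L_1(1.4) + 2×L_2(1.4) + 5×L_3(1.4)
P(1.4) = 2.264000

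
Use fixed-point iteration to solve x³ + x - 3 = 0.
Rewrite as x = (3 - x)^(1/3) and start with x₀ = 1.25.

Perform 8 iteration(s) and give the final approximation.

Equation: x³ + x - 3 = 0
Fixed-point form: x = (3 - x)^(1/3)
x₀ = 1.25

x_1 = g(1.250000) = 1.205071
x_2 = g(1.205071) = 1.215297
x_3 = g(1.215297) = 1.212985
x_4 = g(1.212985) = 1.213508
x_5 = g(1.213508) = 1.213390
x_6 = g(1.213390) = 1.213417
x_7 = g(1.213417) = 1.213411
x_8 = g(1.213411) = 1.213412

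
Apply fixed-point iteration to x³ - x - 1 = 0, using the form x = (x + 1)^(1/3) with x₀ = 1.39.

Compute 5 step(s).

Equation: x³ - x - 1 = 0
Fixed-point form: x = (x + 1)^(1/3)
x₀ = 1.39

x_1 = g(1.390000) = 1.337004
x_2 = g(1.337004) = 1.327048
x_3 = g(1.327048) = 1.325160
x_4 = g(1.325160) = 1.324802
x_5 = g(1.324802) = 1.324734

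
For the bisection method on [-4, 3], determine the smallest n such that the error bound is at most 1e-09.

We need (b-a)/2^n ≤ 1e-09
(3 - (-4))/2^n ≤ 1e-09
7/2^n ≤ 1e-09
2^n ≥ 7000000000
n ≥ log₂(7000000000) = 32.70
n ≥ 33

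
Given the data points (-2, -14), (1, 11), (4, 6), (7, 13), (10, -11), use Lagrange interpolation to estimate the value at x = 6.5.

Lagrange interpolation formula:
P(x) = Σ yᵢ × Lᵢ(x)
where Lᵢ(x) = Π_{j≠i} (x - xⱼ)/(xᵢ - xⱼ)

L_0(6.5) = (6.5 - 1)/(-2 - 1) × (6.5 - 4)/(-2 - 4) × (6.5 - 7)/(-2 - 7) × (6.5 - 10)/(-2 - 10) = 0.012378
L_1(6.5) = (6.5 - (-2))/(1 - (-2)) × (6.5 - 4)/(1 - 4) × (6.5 - 7)/(1 - 7) × (6.5 - 10)/(1 - 10) = -0.076517
L_2(6.5) = (6.5 - (-2))/(4 - (-2)) × (6.5 - 1)/(4 - 1) × (6.5 - 7)/(4 - 7) × (6.5 - 10)/(4 - 10) = 0.252508
L_3(6.5) = (6.5 - (-2))/(7 - (-2)) × (6.5 - 1)/(7 - 1) × (6.5 - 4)/(7 - 4) × (6.5 - 10)/(7 - 10) = 0.841692
L_4(6.5) = (6.5 - (-2))/(10 - (-2)) × (6.5 - 1)/(10 - 1) × (6.5 - 4)/(10 - 4) × (6.5 - 7)/(10 - 7) = -0.030060

P(6.5) = (-14)×L_0(6.5) + 11×L_1(6.5) + 6×L_2(6.5) + 13×L_3(6.5) + (-11)×L_4(6.5)
P(6.5) = 11.772730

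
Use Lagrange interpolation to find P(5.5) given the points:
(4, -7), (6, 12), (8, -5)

Lagrange interpolation formula:
P(x) = Σ yᵢ × Lᵢ(x)
where Lᵢ(x) = Π_{j≠i} (x - xⱼ)/(xᵢ - xⱼ)

L_0(5.5) = (5.5 - 6)/(4 - 6) × (5.5 - 8)/(4 - 8) = 0.156250
L_1(5.5) = (5.5 - 4)/(6 - 4) × (5.5 - 8)/(6 - 8) = 0.937500
L_2(5.5) = (5.5 - 4)/(8 - 4) × (5.5 - 6)/(8 - 6) = -0.093750

P(5.5) = (-7)×L_0(5.5) + 12×L_1(5.5) + (-5)×L_2(5.5)
P(5.5) = 10.625000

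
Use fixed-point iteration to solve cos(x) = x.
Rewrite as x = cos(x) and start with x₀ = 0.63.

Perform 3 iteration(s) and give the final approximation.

Equation: cos(x) = x
Fixed-point form: x = cos(x)
x₀ = 0.63

x_1 = g(0.630000) = 0.808028
x_2 = g(0.808028) = 0.690926
x_3 = g(0.690926) = 0.770656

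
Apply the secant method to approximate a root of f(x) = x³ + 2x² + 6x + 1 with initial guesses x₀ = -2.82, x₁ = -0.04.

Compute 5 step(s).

f(x) = x³ + 2x² + 6x + 1
x₀ = -2.82, x₁ = -0.04

Secant formula: x_{n+1} = x_n - f(x_n)(x_n - x_{n-1})/(f(x_n) - f(x_{n-1}))

Iteration 1:
  f(-2.820000) = -22.440968
  f(-0.040000) = 0.763136
  x_2 = -0.040000 - 0.763136×(-0.040000 - (-2.820000))/(0.763136 - (-22.440968))
       = -0.131429
Iteration 2:
  f(-0.040000) = 0.763136
  f(-0.131429) = 0.243705
  x_3 = -0.131429 - 0.243705×(-0.131429 - (-0.040000))/(0.243705 - 0.763136)
       = -0.174325
Iteration 3:
  f(-0.131429) = 0.243705
  f(-0.174325) = 0.009532
  x_4 = -0.174325 - 0.009532×(-0.174325 - (-0.131429))/(0.009532 - 0.243705)
       = -0.176071
Iteration 4:
  f(-0.174325) = 0.009532
  f(-0.176071) = 0.000118
  x_5 = -0.176071 - 0.000118×(-0.176071 - (-0.174325))/(0.000118 - 0.009532)
       = -0.176093
Iteration 5:
  f(-0.176071) = 0.000118
  f(-0.176093) = 0.000000
  x_6 = -0.176093 - 0.000000×(-0.176093 - (-0.176071))/(0.000000 - 0.000118)
       = -0.176093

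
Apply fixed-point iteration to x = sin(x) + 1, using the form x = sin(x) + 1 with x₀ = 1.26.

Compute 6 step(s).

Equation: x = sin(x) + 1
Fixed-point form: x = sin(x) + 1
x₀ = 1.26

x_1 = g(1.260000) = 1.952090
x_2 = g(1.952090) = 1.928184
x_3 = g(1.928184) = 1.936814
x_4 = g(1.936814) = 1.933760
x_5 = g(1.933760) = 1.934849
x_6 = g(1.934849) = 1.934462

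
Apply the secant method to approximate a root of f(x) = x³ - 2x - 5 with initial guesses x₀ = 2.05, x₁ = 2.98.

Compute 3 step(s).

f(x) = x³ - 2x - 5
x₀ = 2.05, x₁ = 2.98

Secant formula: x_{n+1} = x_n - f(x_n)(x_n - x_{n-1})/(f(x_n) - f(x_{n-1}))

Iteration 1:
  f(2.050000) = -0.484875
  f(2.980000) = 15.503592
  x_2 = 2.980000 - 15.503592×(2.980000 - 2.050000)/(15.503592 - (-0.484875))
       = 2.078204
Iteration 2:
  f(2.980000) = 15.503592
  f(2.078204) = -0.180790
  x_3 = 2.078204 - (-0.180790)×(2.078204 - 2.980000)/(-0.180790 - 15.503592)
       = 2.088598
Iteration 3:
  f(2.078204) = -0.180790
  f(2.088598) = -0.066222
  x_4 = 2.088598 - (-0.066222)×(2.088598 - 2.078204)/(-0.066222 - (-0.180790))
       = 2.094607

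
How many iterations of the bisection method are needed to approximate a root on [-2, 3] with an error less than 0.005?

We need (b-a)/2^n ≤ 0.005
(3 - (-2))/2^n ≤ 0.005
5/2^n ≤ 0.005
2^n ≥ 1000
n ≥ log₂(1000) = 9.97
n ≥ 10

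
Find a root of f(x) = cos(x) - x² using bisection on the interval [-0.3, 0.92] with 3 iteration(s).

f(x) = cos(x) - x²
Initial interval: [-0.3, 0.92]

Iteration 1:
  c_1 = (-0.300000 + 0.920000)/2 = 0.310000
  f(c_1) = f(0.310000) = 0.856234
  f(a) × f(c) ≥ 0, new interval: [0.310000, 0.920000]
Iteration 2:
  c_2 = (0.310000 + 0.920000)/2 = 0.615000
  f(c_2) = f(0.615000) = 0.438548
  f(a) × f(c) ≥ 0, new interval: [0.615000, 0.920000]
Iteration 3:
  c_3 = (0.615000 + 0.920000)/2 = 0.767500
  f(c_3) = f(0.767500) = 0.130593
  f(a) × f(c) ≥ 0, new interval: [0.767500, 0.920000]

After 3 iteration(s), the approximation is c_3 = 0.767500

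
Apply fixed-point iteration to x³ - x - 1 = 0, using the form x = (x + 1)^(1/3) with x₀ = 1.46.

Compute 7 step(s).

Equation: x³ - x - 1 = 0
Fixed-point form: x = (x + 1)^(1/3)
x₀ = 1.46

x_1 = g(1.460000) = 1.349931
x_2 = g(1.349931) = 1.329490
x_3 = g(1.329490) = 1.325624
x_4 = g(1.325624) = 1.324890
x_5 = g(1.324890) = 1.324751
x_6 = g(1.324751) = 1.324724
x_7 = g(1.324724) = 1.324719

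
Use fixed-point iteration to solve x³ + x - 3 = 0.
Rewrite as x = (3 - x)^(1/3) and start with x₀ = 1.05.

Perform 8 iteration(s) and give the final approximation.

Equation: x³ + x - 3 = 0
Fixed-point form: x = (3 - x)^(1/3)
x₀ = 1.05

x_1 = g(1.050000) = 1.249333
x_2 = g(1.249333) = 1.205224
x_3 = g(1.205224) = 1.215262
x_4 = g(1.215262) = 1.212993
x_5 = g(1.212993) = 1.213507
x_6 = g(1.213507) = 1.213390
x_7 = g(1.213390) = 1.213417
x_8 = g(1.213417) = 1.213411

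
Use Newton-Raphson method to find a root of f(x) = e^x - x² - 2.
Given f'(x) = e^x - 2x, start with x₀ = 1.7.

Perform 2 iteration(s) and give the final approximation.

f(x) = e^x - x² - 2
f'(x) = e^x - 2x
x₀ = 1.7

Newton-Raphson formula: x_{n+1} = x_n - f(x_n)/f'(x_n)

Iteration 1:
  f(1.700000) = 0.583947
  f'(1.700000) = 2.073947
  x_1 = 1.700000 - 0.583947/2.073947 = 1.418437
Iteration 2:
  f(1.418437) = 0.118695
  f'(1.418437) = 1.293785
  x_2 = 1.418437 - 0.118695/1.293785 = 1.326694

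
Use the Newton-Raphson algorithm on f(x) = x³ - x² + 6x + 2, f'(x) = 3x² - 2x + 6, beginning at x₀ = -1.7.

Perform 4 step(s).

f(x) = x³ - x² + 6x + 2
f'(x) = 3x² - 2x + 6
x₀ = -1.7

Newton-Raphson formula: x_{n+1} = x_n - f(x_n)/f'(x_n)

Iteration 1:
  f(-1.700000) = -16.003000
  f'(-1.700000) = 18.070000
  x_1 = -1.700000 - (-16.003000)/18.070000 = -0.814388
Iteration 2:
  f(-0.814388) = -4.089685
  f'(-0.814388) = 9.618463
  x_2 = -0.814388 - (-4.089685)/9.618463 = -0.389197
Iteration 3:
  f(-0.389197) = -0.545612
  f'(-0.389197) = 7.232818
  x_3 = -0.389197 - (-0.545612)/7.232818 = -0.313762
Iteration 4:
  f(-0.313762) = -0.011905
  f'(-0.313762) = 6.922863
  x_4 = -0.313762 - (-0.011905)/6.922863 = -0.312042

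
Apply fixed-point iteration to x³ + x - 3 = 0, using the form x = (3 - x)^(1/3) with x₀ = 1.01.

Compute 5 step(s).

Equation: x³ + x - 3 = 0
Fixed-point form: x = (3 - x)^(1/3)
x₀ = 1.01

x_1 = g(1.010000) = 1.257818
x_2 = g(1.257818) = 1.203274
x_3 = g(1.203274) = 1.215702
x_4 = g(1.215702) = 1.212893
x_5 = g(1.212893) = 1.213529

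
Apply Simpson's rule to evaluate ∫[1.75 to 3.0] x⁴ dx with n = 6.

f(x) = x⁴
a = 1.75, b = 3.0, n = 6
h = (b - a)/n = 0.208333

Simpson's rule: (h/3)[f(x₀) + 4f(x₁) + 2f(x₂) + ... + f(xₙ)]

x_0 = 1.7500, f(x_0) = 9.378906, coefficient = 1
x_1 = 1.9583, f(x_1) = 14.707758, coefficient = 4
x_2 = 2.1667, f(x_2) = 22.037809, coefficient = 2
x_3 = 2.3750, f(x_3) = 31.816650, coefficient = 4
x_4 = 2.5833, f(x_4) = 44.537085, coefficient = 2
x_5 = 2.7917, f(x_5) = 60.737127, coefficient = 4
x_6 = 3.0000, f(x_6) = 81.000000, coefficient = 1

I ≈ (0.208333/3) × 652.574834 = 45.317697
Exact value: 45.317383
Error: 0.000314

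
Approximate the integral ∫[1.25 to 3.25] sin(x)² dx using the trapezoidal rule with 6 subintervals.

f(x) = sin(x)²
a = 1.25, b = 3.25, n = 6
h = (b - a)/n = 0.333333

Trapezoidal rule: (h/2)[f(x₀) + 2f(x₁) + 2f(x₂) + ... + f(xₙ)]

x_0 = 1.2500, f(x_0) = 0.900572, coefficient = 1
x_1 = 1.5833, f(x_1) = 0.999843, coefficient = 2
x_2 = 1.9167, f(x_2) = 0.885068, coefficient = 2
x_3 = 2.2500, f(x_3) = 0.605398, coefficient = 2
x_4 = 2.5833, f(x_4) = 0.280593, coefficient = 2
x_5 = 2.9167, f(x_5) = 0.049744, coefficient = 2
x_6 = 3.2500, f(x_6) = 0.011706, coefficient = 1

I ≈ (0.333333/2) × 6.553571 = 1.092262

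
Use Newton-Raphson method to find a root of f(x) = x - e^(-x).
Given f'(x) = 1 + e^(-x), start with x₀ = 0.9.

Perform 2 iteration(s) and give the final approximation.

f(x) = x - e^(-x)
f'(x) = 1 + e^(-x)
x₀ = 0.9

Newton-Raphson formula: x_{n+1} = x_n - f(x_n)/f'(x_n)

Iteration 1:
  f(0.900000) = 0.493430
  f'(0.900000) = 1.406570
  x_1 = 0.900000 - 0.493430/1.406570 = 0.549196
Iteration 2:
  f(0.549196) = -0.028218
  f'(0.549196) = 1.577414
  x_2 = 0.549196 - (-0.028218)/1.577414 = 0.567085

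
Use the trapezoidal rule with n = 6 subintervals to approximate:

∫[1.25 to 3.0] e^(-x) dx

f(x) = e^(-x)
a = 1.25, b = 3.0, n = 6
h = (b - a)/n = 0.291667

Trapezoidal rule: (h/2)[f(x₀) + 2f(x₁) + 2f(x₂) + ... + f(xₙ)]

x_0 = 1.2500, f(x_0) = 0.286505, coefficient = 1
x_1 = 1.5417, f(x_1) = 0.214024, coefficient = 2
x_2 = 1.8333, f(x_2) = 0.159880, coefficient = 2
x_3 = 2.1250, f(x_3) = 0.119433, coefficient = 2
x_4 = 2.4167, f(x_4) = 0.089219, coefficient = 2
x_5 = 2.7083, f(x_5) = 0.066648, coefficient = 2
x_6 = 3.0000, f(x_6) = 0.049787, coefficient = 1

I ≈ (0.291667/2) × 1.634698 = 0.238393
Exact value: 0.236718
Error: 0.001676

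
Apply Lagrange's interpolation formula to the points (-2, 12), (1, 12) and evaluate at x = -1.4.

Lagrange interpolation formula:
P(x) = Σ yᵢ × Lᵢ(x)
where Lᵢ(x) = Π_{j≠i} (x - xⱼ)/(xᵢ - xⱼ)

L_0(-1.4) = (-1.4 - 1)/(-2 - 1) = 0.800000
L_1(-1.4) = (-1.4 - (-2))/(1 - (-2)) = 0.200000

P(-1.4) = 12×L_0(-1.4) + 12×L_1(-1.4)
P(-1.4) = 12.000000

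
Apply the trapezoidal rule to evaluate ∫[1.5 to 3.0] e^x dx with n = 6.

f(x) = e^x
a = 1.5, b = 3.0, n = 6
h = (b - a)/n = 0.250000

Trapezoidal rule: (h/2)[f(x₀) + 2f(x₁) + 2f(x₂) + ... + f(xₙ)]

x_0 = 1.5000, f(x_0) = 4.481689, coefficient = 1
x_1 = 1.7500, f(x_1) = 5.754603, coefficient = 2
x_2 = 2.0000, f(x_2) = 7.389056, coefficient = 2
x_3 = 2.2500, f(x_3) = 9.487736, coefficient = 2
x_4 = 2.5000, f(x_4) = 12.182494, coefficient = 2
x_5 = 2.7500, f(x_5) = 15.642632, coefficient = 2
x_6 = 3.0000, f(x_6) = 20.085537, coefficient = 1

I ≈ (0.250000/2) × 125.480267 = 15.685033
Exact value: 15.603848
Error: 0.081186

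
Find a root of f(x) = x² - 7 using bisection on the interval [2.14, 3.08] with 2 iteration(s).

f(x) = x² - 7
Initial interval: [2.14, 3.08]

Iteration 1:
  c_1 = (2.140000 + 3.080000)/2 = 2.610000
  f(c_1) = f(2.610000) = -0.187900
  f(a) × f(c) ≥ 0, new interval: [2.610000, 3.080000]
Iteration 2:
  c_2 = (2.610000 + 3.080000)/2 = 2.845000
  f(c_2) = f(2.845000) = 1.094025
  f(a) × f(c) < 0, new interval: [2.610000, 2.845000]

After 2 iteration(s), the approximation is c_2 = 2.845000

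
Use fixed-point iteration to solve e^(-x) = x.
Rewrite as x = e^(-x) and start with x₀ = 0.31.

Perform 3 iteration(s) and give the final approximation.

Equation: e^(-x) = x
Fixed-point form: x = e^(-x)
x₀ = 0.31

x_1 = g(0.310000) = 0.733447
x_2 = g(0.733447) = 0.480251
x_3 = g(0.480251) = 0.618628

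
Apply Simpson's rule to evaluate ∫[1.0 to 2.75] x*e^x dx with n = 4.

f(x) = x*e^x
a = 1.0, b = 2.75, n = 4
h = (b - a)/n = 0.437500

Simpson's rule: (h/3)[f(x₀) + 4f(x₁) + 2f(x₂) + ... + f(xₙ)]

x_0 = 1.0000, f(x_0) = 2.718282, coefficient = 1
x_1 = 1.4375, f(x_1) = 6.052101, coefficient = 4
x_2 = 1.8750, f(x_2) = 12.226536, coefficient = 2
x_3 = 2.3125, f(x_3) = 23.355423, coefficient = 4
x_4 = 2.7500, f(x_4) = 43.017238, coefficient = 1

I ≈ (0.437500/3) × 187.818686 = 27.390225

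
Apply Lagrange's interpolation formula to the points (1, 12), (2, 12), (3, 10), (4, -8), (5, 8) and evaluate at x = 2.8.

Lagrange interpolation formula:
P(x) = Σ yᵢ × Lᵢ(x)
where Lᵢ(x) = Π_{j≠i} (x - xⱼ)/(xᵢ - xⱼ)

L_0(2.8) = (2.8 - 2)/(1 - 2) × (2.8 - 3)/(1 - 3) × (2.8 - 4)/(1 - 4) × (2.8 - 5)/(1 - 5) = -0.017600
L_1(2.8) = (2.8 - 1)/(2 - 1) × (2.8 - 3)/(2 - 3) × (2.8 - 4)/(2 - 4) × (2.8 - 5)/(2 - 5) = 0.158400
L_2(2.8) = (2.8 - 1)/(3 - 1) × (2.8 - 2)/(3 - 2) × (2.8 - 4)/(3 - 4) × (2.8 - 5)/(3 - 5) = 0.950400
L_3(2.8) = (2.8 - 1)/(4 - 1) × (2.8 - 2)/(4 - 2) × (2.8 - 3)/(4 - 3) × (2.8 - 5)/(4 - 5) = -0.105600
L_4(2.8) = (2.8 - 1)/(5 - 1) × (2.8 - 2)/(5 - 2) × (2.8 - 3)/(5 - 3) × (2.8 - 4)/(5 - 4) = 0.014400

P(2.8) = 12×L_0(2.8) + 12×L_1(2.8) + 10×L_2(2.8) + (-8)×L_3(2.8) + 8×L_4(2.8)
P(2.8) = 12.153600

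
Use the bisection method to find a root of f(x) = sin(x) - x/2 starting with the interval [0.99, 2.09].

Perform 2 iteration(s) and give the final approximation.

f(x) = sin(x) - x/2
Initial interval: [0.99, 2.09]

Iteration 1:
  c_1 = (0.990000 + 2.090000)/2 = 1.540000
  f(c_1) = f(1.540000) = 0.229526
  f(a) × f(c) ≥ 0, new interval: [1.540000, 2.090000]
Iteration 2:
  c_2 = (1.540000 + 2.090000)/2 = 1.815000
  f(c_2) = f(1.815000) = 0.062830
  f(a) × f(c) ≥ 0, new interval: [1.815000, 2.090000]

After 2 iteration(s), the approximation is c_2 = 1.815000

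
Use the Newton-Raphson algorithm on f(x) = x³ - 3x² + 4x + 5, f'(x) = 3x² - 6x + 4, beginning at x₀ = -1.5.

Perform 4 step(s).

f(x) = x³ - 3x² + 4x + 5
f'(x) = 3x² - 6x + 4
x₀ = -1.5

Newton-Raphson formula: x_{n+1} = x_n - f(x_n)/f'(x_n)

Iteration 1:
  f(-1.500000) = -11.125000
  f'(-1.500000) = 19.750000
  x_1 = -1.500000 - (-11.125000)/19.750000 = -0.936709
Iteration 2:
  f(-0.936709) = -2.200996
  f'(-0.936709) = 12.252524
  x_2 = -0.936709 - (-2.200996)/12.252524 = -0.757073
Iteration 3:
  f(-0.757073) = -0.181691
  f'(-0.757073) = 10.261913
  x_3 = -0.757073 - (-0.181691)/10.261913 = -0.739367
Iteration 4:
  f(-0.739367) = -0.001647
  f'(-0.739367) = 10.076196
  x_4 = -0.739367 - (-0.001647)/10.076196 = -0.739204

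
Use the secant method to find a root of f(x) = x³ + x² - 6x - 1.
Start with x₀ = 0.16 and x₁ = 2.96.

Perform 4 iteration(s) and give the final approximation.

f(x) = x³ + x² - 6x - 1
x₀ = 0.16, x₁ = 2.96

Secant formula: x_{n+1} = x_n - f(x_n)(x_n - x_{n-1})/(f(x_n) - f(x_{n-1}))

Iteration 1:
  f(0.160000) = -1.930304
  f(2.960000) = 15.935936
  x_2 = 2.960000 - 15.935936×(2.960000 - 0.160000)/(15.935936 - (-1.930304))
       = 0.462518
Iteration 2:
  f(2.960000) = 15.935936
  f(0.462518) = -3.462240
  x_3 = 0.462518 - (-3.462240)×(0.462518 - 2.960000)/(-3.462240 - 15.935936)
       = 0.908275
Iteration 3:
  f(0.462518) = -3.462240
  f(0.908275) = -4.875393
  x_4 = 0.908275 - (-4.875393)×(0.908275 - 0.462518)/(-4.875393 - (-3.462240))
       = -0.629593
Iteration 4:
  f(0.908275) = -4.875393
  f(-0.629593) = 2.924384
  x_5 = -0.629593 - 2.924384×(-0.629593 - 0.908275)/(2.924384 - (-4.875393))
       = -0.052998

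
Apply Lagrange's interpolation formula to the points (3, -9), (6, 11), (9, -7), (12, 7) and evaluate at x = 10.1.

Lagrange interpolation formula:
P(x) = Σ yᵢ × Lᵢ(x)
where Lᵢ(x) = Π_{j≠i} (x - xⱼ)/(xᵢ - xⱼ)

L_0(10.1) = (10.1 - 6)/(3 - 6) × (10.1 - 9)/(3 - 9) × (10.1 - 12)/(3 - 12) = 0.052895
L_1(10.1) = (10.1 - 3)/(6 - 3) × (10.1 - 9)/(6 - 9) × (10.1 - 12)/(6 - 12) = -0.274796
L_2(10.1) = (10.1 - 3)/(9 - 3) × (10.1 - 6)/(9 - 6) × (10.1 - 12)/(9 - 12) = 1.024241
L_3(10.1) = (10.1 - 3)/(12 - 3) × (10.1 - 6)/(12 - 6) × (10.1 - 9)/(12 - 9) = 0.197660

P(10.1) = (-9)×L_0(10.1) + 11×L_1(10.1) + (-7)×L_2(10.1) + 7×L_3(10.1)
P(10.1) = -9.284877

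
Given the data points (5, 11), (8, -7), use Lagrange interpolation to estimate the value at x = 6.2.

Lagrange interpolation formula:
P(x) = Σ yᵢ × Lᵢ(x)
where Lᵢ(x) = Π_{j≠i} (x - xⱼ)/(xᵢ - xⱼ)

L_0(6.2) = (6.2 - 8)/(5 - 8) = 0.600000
L_1(6.2) = (6.2 - 5)/(8 - 5) = 0.400000

P(6.2) = 11×L_0(6.2) + (-7)×L_1(6.2)
P(6.2) = 3.800000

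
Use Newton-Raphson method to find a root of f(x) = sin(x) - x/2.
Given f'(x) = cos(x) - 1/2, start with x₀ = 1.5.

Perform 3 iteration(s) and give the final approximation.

f(x) = sin(x) - x/2
f'(x) = cos(x) - 1/2
x₀ = 1.5

Newton-Raphson formula: x_{n+1} = x_n - f(x_n)/f'(x_n)

Iteration 1:
  f(1.500000) = 0.247495
  f'(1.500000) = -0.429263
  x_1 = 1.500000 - 0.247495/(-0.429263) = 2.076558
Iteration 2:
  f(2.076558) = -0.163473
  f'(2.076558) = -0.984474
  x_2 = 2.076558 - (-0.163473)/(-0.984474) = 1.910507
Iteration 3:
  f(1.910507) = -0.012402
  f'(1.910507) = -0.833214
  x_3 = 1.910507 - (-0.012402)/(-0.833214) = 1.895622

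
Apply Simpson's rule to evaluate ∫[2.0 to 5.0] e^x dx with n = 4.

f(x) = e^x
a = 2.0, b = 5.0, n = 4
h = (b - a)/n = 0.750000

Simpson's rule: (h/3)[f(x₀) + 4f(x₁) + 2f(x₂) + ... + f(xₙ)]

x_0 = 2.0000, f(x_0) = 7.389056, coefficient = 1
x_1 = 2.7500, f(x_1) = 15.642632, coefficient = 4
x_2 = 3.5000, f(x_2) = 33.115452, coefficient = 2
x_3 = 4.2500, f(x_3) = 70.105412, coefficient = 4
x_4 = 5.0000, f(x_4) = 148.413159, coefficient = 1

I ≈ (0.750000/3) × 565.025296 = 141.256324
Exact value: 141.024103
Error: 0.232221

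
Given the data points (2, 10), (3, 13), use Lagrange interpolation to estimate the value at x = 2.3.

Lagrange interpolation formula:
P(x) = Σ yᵢ × Lᵢ(x)
where Lᵢ(x) = Π_{j≠i} (x - xⱼ)/(xᵢ - xⱼ)

L_0(2.3) = (2.3 - 3)/(2 - 3) = 0.700000
L_1(2.3) = (2.3 - 2)/(3 - 2) = 0.300000

P(2.3) = 10×L_0(2.3) + 13×L_1(2.3)
P(2.3) = 10.900000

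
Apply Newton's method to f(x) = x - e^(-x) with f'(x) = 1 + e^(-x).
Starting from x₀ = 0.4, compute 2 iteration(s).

f(x) = x - e^(-x)
f'(x) = 1 + e^(-x)
x₀ = 0.4

Newton-Raphson formula: x_{n+1} = x_n - f(x_n)/f'(x_n)

Iteration 1:
  f(0.400000) = -0.270320
  f'(0.400000) = 1.670320
  x_1 = 0.400000 - (-0.270320)/1.670320 = 0.561837
Iteration 2:
  f(0.561837) = -0.008323
  f'(0.561837) = 1.570161
  x_2 = 0.561837 - (-0.008323)/1.570161 = 0.567138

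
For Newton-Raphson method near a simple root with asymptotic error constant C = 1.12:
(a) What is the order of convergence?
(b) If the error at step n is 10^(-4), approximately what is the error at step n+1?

(a) Newton-Raphson has quadratic (order 2) convergence near simple roots.
    This means |e_{n+1}| ≈ C|e_n|².

(b) With |e_n| = 10^(-4) and C = 1.12:
    |e_{n+1}| ≈ 1.12 × (10^(-4))² = 1.12 × 10^(-8)

(a) 2 (quadratic); (b) |e_{n+1}| ≈ 1.120e-08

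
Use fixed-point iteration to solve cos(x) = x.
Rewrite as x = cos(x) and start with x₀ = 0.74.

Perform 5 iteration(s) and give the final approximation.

Equation: cos(x) = x
Fixed-point form: x = cos(x)
x₀ = 0.74

x_1 = g(0.740000) = 0.738469
x_2 = g(0.738469) = 0.739500
x_3 = g(0.739500) = 0.738805
x_4 = g(0.738805) = 0.739274
x_5 = g(0.739274) = 0.738958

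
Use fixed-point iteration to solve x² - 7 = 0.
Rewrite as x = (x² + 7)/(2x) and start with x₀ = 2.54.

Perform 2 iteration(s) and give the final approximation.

Equation: x² - 7 = 0
Fixed-point form: x = (x² + 7)/(2x)
x₀ = 2.54

x_1 = g(2.540000) = 2.647953
x_2 = g(2.647953) = 2.645752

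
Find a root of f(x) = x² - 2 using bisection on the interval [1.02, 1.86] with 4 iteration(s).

f(x) = x² - 2
Initial interval: [1.02, 1.86]

Iteration 1:
  c_1 = (1.020000 + 1.860000)/2 = 1.440000
  f(c_1) = f(1.440000) = 0.073600
  f(a) × f(c) < 0, new interval: [1.020000, 1.440000]
Iteration 2:
  c_2 = (1.020000 + 1.440000)/2 = 1.230000
  f(c_2) = f(1.230000) = -0.487100
  f(a) × f(c) ≥ 0, new interval: [1.230000, 1.440000]
Iteration 3:
  c_3 = (1.230000 + 1.440000)/2 = 1.335000
  f(c_3) = f(1.335000) = -0.217775
  f(a) × f(c) ≥ 0, new interval: [1.335000, 1.440000]
Iteration 4:
  c_4 = (1.335000 + 1.440000)/2 = 1.387500
  f(c_4) = f(1.387500) = -0.074844
  f(a) × f(c) ≥ 0, new interval: [1.387500, 1.440000]

After 4 iteration(s), the approximation is c_4 = 1.387500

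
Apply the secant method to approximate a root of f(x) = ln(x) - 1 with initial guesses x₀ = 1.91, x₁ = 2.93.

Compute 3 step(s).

f(x) = ln(x) - 1
x₀ = 1.91, x₁ = 2.93

Secant formula: x_{n+1} = x_n - f(x_n)(x_n - x_{n-1})/(f(x_n) - f(x_{n-1}))

Iteration 1:
  f(1.910000) = -0.352897
  f(2.930000) = 0.075002
  x_2 = 2.930000 - 0.075002×(2.930000 - 1.910000)/(0.075002 - (-0.352897))
       = 2.751214
Iteration 2:
  f(2.930000) = 0.075002
  f(2.751214) = 0.012042
  x_3 = 2.751214 - 0.012042×(2.751214 - 2.930000)/(0.012042 - 0.075002)
       = 2.717018
Iteration 3:
  f(2.751214) = 0.012042
  f(2.717018) = -0.000465
  x_4 = 2.717018 - (-0.000465)×(2.717018 - 2.751214)/(-0.000465 - 0.012042)
       = 2.718289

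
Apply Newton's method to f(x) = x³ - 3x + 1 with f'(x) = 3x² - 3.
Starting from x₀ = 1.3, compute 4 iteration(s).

f(x) = x³ - 3x + 1
f'(x) = 3x² - 3
x₀ = 1.3

Newton-Raphson formula: x_{n+1} = x_n - f(x_n)/f'(x_n)

Iteration 1:
  f(1.300000) = -0.703000
  f'(1.300000) = 2.070000
  x_1 = 1.300000 - (-0.703000)/2.070000 = 1.639614
Iteration 2:
  f(1.639614) = 0.488986
  f'(1.639614) = 5.064998
  x_2 = 1.639614 - 0.488986/5.064998 = 1.543071
Iteration 3:
  f(1.543071) = 0.044946
  f'(1.543071) = 4.143208
  x_3 = 1.543071 - 0.044946/4.143208 = 1.532223
Iteration 4:
  f(1.532223) = 0.000543
  f'(1.532223) = 4.043125
  x_4 = 1.532223 - 0.000543/4.043125 = 1.532089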